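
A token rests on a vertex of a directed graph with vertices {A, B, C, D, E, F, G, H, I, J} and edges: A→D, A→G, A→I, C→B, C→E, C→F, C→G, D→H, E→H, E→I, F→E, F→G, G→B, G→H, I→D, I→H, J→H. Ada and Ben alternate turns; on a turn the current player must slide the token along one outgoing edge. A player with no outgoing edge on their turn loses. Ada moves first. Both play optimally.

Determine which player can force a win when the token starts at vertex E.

Ada wins.

Compute win/loss labels from the base case upward. A position with no move is L. Any other position is W if it can reach an L in one move, else L.
Every edge goes from a vertex to one that appears earlier in the order B, H, G, D, I, E, F, C, J, A, so processing vertices in that order labels each vertex after all of its successors.
B: no outgoing edge → L
H: no outgoing edge → L
G: can move to H, which is L ⇒ W
D: can move to H, which is L ⇒ W
I: can move to H, which is L ⇒ W
E: can move to H, which is L ⇒ W
F: moves to E(W), G(W); every one is W ⇒ L
C: can move to F, which is L ⇒ W
J: can move to H, which is L ⇒ W
A: moves to I(W), D(W), G(W); every one is W ⇒ L
The starting position E is W: Ada should move to H, handing over an L position.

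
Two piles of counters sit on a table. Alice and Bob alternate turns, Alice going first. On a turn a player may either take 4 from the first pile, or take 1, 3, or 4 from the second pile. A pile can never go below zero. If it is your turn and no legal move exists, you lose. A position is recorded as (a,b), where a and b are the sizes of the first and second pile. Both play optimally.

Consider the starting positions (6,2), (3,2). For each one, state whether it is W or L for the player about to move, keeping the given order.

Compute win/loss labels from the base case upward. A position with no move is L. Any other position is W if it can reach an L in one move, else L.
No move ever increases a pile, so every position that can arise here has a ≤ 6 and b ≤ 2; it is enough to label the cells with 0 ≤ a ≤ 6 and 0 ≤ b ≤ 2.
Every move lowers a or b (never raises either), so fill the grid row by row in increasing a, and left to right within a row: each cell's successors are then already labelled.
      b=0  b=1  b=2
a=0:    L    W    L
a=1:    L    W    L
a=2:    L    W    L
a=3:    L    W    L
a=4:    W    L    W
a=5:    W    L    W
a=6:    W    L    W
Cells with no legal move (terminal, hence L): (0,0), (1,0), (2,0), (3,0).
The remaining L cells, each justified by listing all of its moves:
(0,2): L (sole option (0,1)(W) is W)
(1,2): L (sole option (1,1)(W) is W)
(2,2): L (sole option (2,1)(W) is W)
(3,2): L (sole option (3,1)(W) is W)
(4,1): L (options (0,1)(W), (4,0)(W) are all W)
(5,1): L (options (1,1)(W), (5,0)(W) are all W)
(6,1): L (options (2,1)(W), (6,0)(W) are all W)
Every other cell has at least one move into one of the L cells above, so it is W.
(6,2): the move to (2,2) reaches an L cell, so W
(3,2): one of the L cells justified above, so L

(6,2): W, (3,2): L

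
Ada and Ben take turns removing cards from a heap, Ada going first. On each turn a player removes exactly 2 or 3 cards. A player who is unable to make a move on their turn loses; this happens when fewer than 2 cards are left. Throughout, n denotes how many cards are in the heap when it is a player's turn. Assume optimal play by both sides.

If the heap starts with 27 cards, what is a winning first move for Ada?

Remove 2, leaving 25.

Compute win/loss labels from the base case upward. A position with no move is L. Any other position is W if it can reach an L in one move, else L.
n=0: no move → L
n=1: no move → L
n=2: can move to 0, which is L ⇒ W
n=3: can move to 1, which is L ⇒ W
n=4: can move to 1, which is L ⇒ W
n=5: moves to 3(W), 2(W); every one is W ⇒ L
n=6: moves to 4(W), 3(W); every one is W ⇒ L
n=7: can move to 5, which is L ⇒ W
n=8: can move to 6, which is L ⇒ W
n=9: can move to 6, which is L ⇒ W
n=10: moves to 8(W), 7(W); every one is W ⇒ L
n=11: moves to 9(W), 8(W); every one is W ⇒ L
n=12: can move to 10, which is L ⇒ W
n=13: can move to 11, which is L ⇒ W
n=14: can move to 11, which is L ⇒ W
n=15: moves to 13(W), 12(W); every one is W ⇒ L
n=16: moves to 14(W), 13(W); every one is W ⇒ L
n=17: can move to 15, which is L ⇒ W
n=18: can move to 16, which is L ⇒ W
n=19: can move to 16, which is L ⇒ W
n=20: moves to 18(W), 17(W); every one is W ⇒ L
n=21: moves to 19(W), 18(W); every one is W ⇒ L
n=22: can move to 20, which is L ⇒ W
n=23: can move to 21, which is L ⇒ W
n=24: can move to 21, which is L ⇒ W
n=25: moves to 23(W), 22(W); every one is W ⇒ L
n=26: moves to 24(W), 23(W); every one is W ⇒ L
n=27: can move to 25, which is L ⇒ W
From 27, the L positions reachable in one move are: 25.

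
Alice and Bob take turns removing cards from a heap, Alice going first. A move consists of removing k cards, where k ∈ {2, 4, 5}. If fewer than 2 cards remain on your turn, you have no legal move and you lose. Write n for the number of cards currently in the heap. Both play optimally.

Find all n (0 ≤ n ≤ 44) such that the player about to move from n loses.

0, 1, 7, 8, 14, 15, 21, 22, 28, 29, 35, 36, 42, 43

Positions with no move are L. A position that does have a move is losing for the player to move precisely when every available move leads to a winning position for the opponent. Fill in the labels:
n=0: no move → L
n=1: no move → L
n=2: reaches L-position 0 → W
n=3: reaches L-position 1 → W
n=4: reaches L-position 0 → W
n=5: reaches L-position 1 → W
n=6: reaches L-position 1 → W
n=7: only reaches 5(W), 3(W), 2(W), all W → L
n=8: only reaches 6(W), 4(W), 3(W), all W → L
n=9: reaches L-position 7 → W
n=10: reaches L-position 8 → W
n=11: reaches L-position 7 → W
n=12: reaches L-position 8 → W
n=13: reaches L-position 8 → W
n=14: only reaches 12(W), 10(W), 9(W), all W → L
n=15: only reaches 13(W), 11(W), 10(W), all W → L
n=16: reaches L-position 14 → W
n=17: reaches L-position 15 → W
n=18: reaches L-position 14 → W
n=19: reaches L-position 15 → W
n=20: reaches L-position 15 → W
n=21: only reaches 19(W), 17(W), 16(W), all W → L
n=22: only reaches 20(W), 18(W), 17(W), all W → L
n=23: reaches L-position 21 → W
n=24: reaches L-position 22 → W
n=25: reaches L-position 21 → W
n=26: reaches L-position 22 → W
n=27: reaches L-position 22 → W
n=28: only reaches 26(W), 24(W), 23(W), all W → L
n=29: only reaches 27(W), 25(W), 24(W), all W → L
n=30: reaches L-position 28 → W
n=31: reaches L-position 29 → W
n=32: reaches L-position 28 → W
n=33: reaches L-position 29 → W
n=34: reaches L-position 29 → W
n=35: only reaches 33(W), 31(W), 30(W), all W → L
n=36: only reaches 34(W), 32(W), 31(W), all W → L
n=37: reaches L-position 35 → W
n=38: reaches L-position 36 → W
n=39: reaches L-position 35 → W
n=40: reaches L-position 36 → W
n=41: reaches L-position 36 → W
n=42: only reaches 40(W), 38(W), 37(W), all W → L
n=43: only reaches 41(W), 39(W), 38(W), all W → L
n=44: reaches L-position 42 → W
Reading off the rows marked L gives the requested list; there are 14 such values of n.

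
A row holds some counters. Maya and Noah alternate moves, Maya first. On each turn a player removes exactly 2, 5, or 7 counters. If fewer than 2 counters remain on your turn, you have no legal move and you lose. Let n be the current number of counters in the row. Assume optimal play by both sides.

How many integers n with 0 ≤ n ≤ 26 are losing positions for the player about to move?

Work bottom-up. With no move the player to move loses. Otherwise the position is W if at least one move leads to an L position for the opponent, and L if every move leads to a W.
n=0: no move → L
n=1: no move → L
n=2: W (go to 0, an L position)
n=3: W (go to 1, an L position)
n=4: L (sole option 2(W) is W)
n=5: W (go to 0, an L position)
n=6: W (go to 4, an L position)
n=7: W (go to 0, an L position)
n=8: W (go to 1, an L position)
n=9: W (go to 4, an L position)
n=10: L (options 8(W), 5(W), 3(W) are all W)
n=11: W (go to 4, an L position)
n=12: W (go to 10, an L position)
n=13: L (options 11(W), 8(W), 6(W) are all W)
n=14: L (options 12(W), 9(W), 7(W) are all W)
n=15: W (go to 13, an L position)
n=16: W (go to 14, an L position)
n=17: W (go to 10, an L position)
n=18: W (go to 13, an L position)
n=19: W (go to 14, an L position)
n=20: W (go to 13, an L position)
n=21: W (go to 14, an L position)
n=22: L (options 20(W), 17(W), 15(W) are all W)
n=23: L (options 21(W), 18(W), 16(W) are all W)
n=24: W (go to 22, an L position)
n=25: W (go to 23, an L position)
n=26: L (options 24(W), 21(W), 19(W) are all W)
L entries with 0 ≤ n ≤ 26: n = 0, 1, 4, 10, 13, 14, 22, 23, 26; that makes 9.

9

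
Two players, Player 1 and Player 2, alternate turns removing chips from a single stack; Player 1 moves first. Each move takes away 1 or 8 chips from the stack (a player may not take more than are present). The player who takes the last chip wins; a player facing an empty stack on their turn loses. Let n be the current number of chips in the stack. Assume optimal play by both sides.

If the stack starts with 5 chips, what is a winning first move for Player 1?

Work bottom-up. With no move the player to move loses. Otherwise the position is W if at least one move leads to an L position for the opponent, and L if every move leads to a W.
n=0: no move → L
n=1: →0(L), so W
n=2: →1(W) only, which is W, so L
n=3: →2(L), so W
n=4: →3(W) only, which is W, so L
n=5: →4(L), so W
From 5, the L positions reachable in one move are: 4.

Remove 1, leaving 4.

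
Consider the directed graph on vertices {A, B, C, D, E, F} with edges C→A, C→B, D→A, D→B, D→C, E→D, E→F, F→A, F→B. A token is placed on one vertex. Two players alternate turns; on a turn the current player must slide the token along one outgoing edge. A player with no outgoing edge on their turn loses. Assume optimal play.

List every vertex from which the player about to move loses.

A, B, E

Work bottom-up. With no move the player to move loses. Otherwise the position is W if at least one move leads to an L position for the opponent, and L if every move leads to a W.
Every edge goes from a vertex to one that appears earlier in the order B, A, C, F, D, E, so processing vertices in that order labels each vertex after all of its successors.
B: no outgoing edge → L
A: no outgoing edge → L
C: can move to A, which is L ⇒ W
F: can move to A, which is L ⇒ W
D: can move to A, which is L ⇒ W
E: moves to D(W), F(W); every one is W ⇒ L
The losing starting vertices are exactly the entries labelled L in this table (3 of them).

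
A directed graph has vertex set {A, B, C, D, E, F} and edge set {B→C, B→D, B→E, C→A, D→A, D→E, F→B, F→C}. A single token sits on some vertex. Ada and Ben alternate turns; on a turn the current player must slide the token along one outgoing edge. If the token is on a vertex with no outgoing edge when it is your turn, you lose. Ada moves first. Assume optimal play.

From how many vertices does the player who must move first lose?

Classify positions by backward induction: terminal positions (no move available) are L. From any other position, the mover wins iff some move reaches an L.
Every edge goes from a vertex to one that appears earlier in the order A, E, C, D, B, F, so processing vertices in that order labels each vertex after all of its successors.
A: no outgoing edge → L
E: no outgoing edge → L
C: →A(L), so W
D: →E(L), so W
B: →E(L), so W
F: →B(W), C(W) — all W, so L
The L vertices are A, E, F; that is 3 in all.

3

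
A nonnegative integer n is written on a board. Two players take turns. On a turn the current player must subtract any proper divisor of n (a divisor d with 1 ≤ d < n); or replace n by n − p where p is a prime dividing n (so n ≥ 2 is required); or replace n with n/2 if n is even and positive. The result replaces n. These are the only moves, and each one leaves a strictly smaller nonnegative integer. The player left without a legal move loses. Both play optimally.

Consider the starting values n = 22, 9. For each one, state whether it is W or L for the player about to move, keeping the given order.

Positions with no move are L. A position that does have a move is losing for the player to move precisely when every available move leads to a winning position for the opponent. Fill in the labels:
n=0: no move → L
n=1: no move → L
n=2: can move to 0, which is L ⇒ W
n=3: can move to 0, which is L ⇒ W
n=4: moves to 2(W), 3(W); every one is W ⇒ L
n=5: can move to 0, which is L ⇒ W
n=6: can move to 4, which is L ⇒ W
n=7: can move to 0, which is L ⇒ W
n=8: can move to 4, which is L ⇒ W
n=9: moves to 6(W), 8(W); every one is W ⇒ L
n=10: can move to 9, which is L ⇒ W
n=11: can move to 0, which is L ⇒ W
n=12: can move to 9, which is L ⇒ W
n=13: can move to 0, which is L ⇒ W
n=14: moves to 7(W), 12(W), 13(W); every one is W ⇒ L
n=15: can move to 14, which is L ⇒ W
n=16: can move to 14, which is L ⇒ W
n=17: can move to 0, which is L ⇒ W
n=18: can move to 9, which is L ⇒ W
n=19: can move to 0, which is L ⇒ W
n=20: moves to 10(W), 15(W), 16(W), 18(W), 19(W); every one is W ⇒ L
n=21: can move to 14, which is L ⇒ W
n=22: can move to 20, which is L ⇒ W

22: W, 9: L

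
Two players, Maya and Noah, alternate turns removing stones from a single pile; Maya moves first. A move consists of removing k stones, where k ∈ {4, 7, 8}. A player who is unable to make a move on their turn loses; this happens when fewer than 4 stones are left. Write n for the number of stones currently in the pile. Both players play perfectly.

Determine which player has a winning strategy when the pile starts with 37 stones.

Noah wins.

Use the standard recursion: the mover loses at a terminal position; elsewhere, the mover wins exactly when some move hands the opponent an L position.
n=0: no move → L
n=1: no move → L
n=2: no move → L
n=3: no move → L
n=4: can move to 0, which is L ⇒ W
n=5: can move to 1, which is L ⇒ W
n=6: can move to 2, which is L ⇒ W
n=7: can move to 3, which is L ⇒ W
n=8: can move to 1, which is L ⇒ W
n=9: can move to 2, which is L ⇒ W
n=10: can move to 3, which is L ⇒ W
n=11: can move to 3, which is L ⇒ W
n=12: moves to 8(W), 5(W), 4(W); every one is W ⇒ L
n=13: moves to 9(W), 6(W), 5(W); every one is W ⇒ L
n=14: moves to 10(W), 7(W), 6(W); every one is W ⇒ L
n=15: moves to 11(W), 8(W), 7(W); every one is W ⇒ L
n=16: can move to 12, which is L ⇒ W
n=17: can move to 13, which is L ⇒ W
n=18: can move to 14, which is L ⇒ W
n=19: can move to 15, which is L ⇒ W
n=20: can move to 13, which is L ⇒ W
n=21: can move to 14, which is L ⇒ W
n=22: can move to 15, which is L ⇒ W
n=23: can move to 15, which is L ⇒ W
n=24: moves to 20(W), 17(W), 16(W); every one is W ⇒ L
n=25: moves to 21(W), 18(W), 17(W); every one is W ⇒ L
n=26: moves to 22(W), 19(W), 18(W); every one is W ⇒ L
n=27: moves to 23(W), 20(W), 19(W); every one is W ⇒ L
n=28: can move to 24, which is L ⇒ W
n=29: can move to 25, which is L ⇒ W
n=30: can move to 26, which is L ⇒ W
n=31: can move to 27, which is L ⇒ W
n=32: can move to 25, which is L ⇒ W
n=33: can move to 26, which is L ⇒ W
n=34: can move to 27, which is L ⇒ W
n=35: can move to 27, which is L ⇒ W
n=36: moves to 32(W), 29(W), 28(W); every one is W ⇒ L
n=37: moves to 33(W), 30(W), 29(W); every one is W ⇒ L
Every move from 37 reaches a W position, so the mover loses.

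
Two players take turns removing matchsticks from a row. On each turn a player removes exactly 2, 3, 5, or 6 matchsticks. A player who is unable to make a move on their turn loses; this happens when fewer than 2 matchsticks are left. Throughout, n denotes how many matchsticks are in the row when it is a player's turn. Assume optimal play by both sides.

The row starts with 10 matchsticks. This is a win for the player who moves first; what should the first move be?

Remove 2, leaving 8.

Classify positions by backward induction: terminal positions (no move available) are L. From any other position, the mover wins iff some move reaches an L.
n=0: no move → L
n=1: no move → L
n=2: W (go to 0, an L position)
n=3: W (go to 1, an L position)
n=4: W (go to 1, an L position)
n=5: W (go to 0, an L position)
n=6: W (go to 1, an L position)
n=7: W (go to 1, an L position)
n=8: L (options 6(W), 5(W), 3(W), 2(W) are all W)
n=9: L (options 7(W), 6(W), 4(W), 3(W) are all W)
n=10: W (go to 8, an L position)
From 10, the L positions reachable in one move are: 8.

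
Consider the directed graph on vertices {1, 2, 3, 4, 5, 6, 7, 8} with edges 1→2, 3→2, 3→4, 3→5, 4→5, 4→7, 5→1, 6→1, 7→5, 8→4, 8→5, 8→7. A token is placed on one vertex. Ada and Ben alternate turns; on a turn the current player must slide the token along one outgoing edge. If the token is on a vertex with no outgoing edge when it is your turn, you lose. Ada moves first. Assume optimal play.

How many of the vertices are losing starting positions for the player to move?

3

Work bottom-up. With no move the player to move loses. Otherwise the position is W if at least one move leads to an L position for the opponent, and L if every move leads to a W.
Every edge goes from a vertex to one that appears earlier in the order 2, 1, 5, 7, 4, 6, 8, 3, so processing vertices in that order labels each vertex after all of its successors.
2: no outgoing edge → L
1: can move to 2, which is L ⇒ W
5: the only move is to 1(W), a W ⇒ L
7: can move to 5, which is L ⇒ W
4: can move to 5, which is L ⇒ W
6: the only move is to 1(W), a W ⇒ L
8: can move to 5, which is L ⇒ W
3: can move to 5, which is L ⇒ W
The L vertices are 2, 5, 6; that is 3 in all.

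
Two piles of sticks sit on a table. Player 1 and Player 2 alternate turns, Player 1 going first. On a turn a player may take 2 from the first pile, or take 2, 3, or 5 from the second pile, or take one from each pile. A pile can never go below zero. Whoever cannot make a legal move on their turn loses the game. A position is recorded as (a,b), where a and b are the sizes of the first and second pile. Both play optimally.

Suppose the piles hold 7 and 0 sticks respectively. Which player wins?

Compute win/loss labels from the base case upward. A position with no move is L. Any other position is W if it can reach an L in one move, else L.
No move ever increases a pile, so every position that can arise here has a ≤ 7 and b ≤ 0; it is enough to label the cells with 0 ≤ a ≤ 7 and 0 ≤ b ≤ 0.
Every move lowers a or b (never raises either), so fill the grid row by row in increasing a, and left to right within a row: each cell's successors are then already labelled.
      b=0
a=0:    L
a=1:    L
a=2:    W
a=3:    W
a=4:    L
a=5:    L
a=6:    W
a=7:    W
Cells with no legal move (terminal, hence L): (0,0), (1,0).
The remaining L cells, each justified by listing all of its moves:
(4,0): →(2,0)(W) only, which is W, so L
(5,0): →(3,0)(W) only, which is W, so L
Every other cell has at least one move into one of the L cells above, so it is W.
From (7,0) Player 1 can move to (5,0), reaching an L position.

Player 1 wins.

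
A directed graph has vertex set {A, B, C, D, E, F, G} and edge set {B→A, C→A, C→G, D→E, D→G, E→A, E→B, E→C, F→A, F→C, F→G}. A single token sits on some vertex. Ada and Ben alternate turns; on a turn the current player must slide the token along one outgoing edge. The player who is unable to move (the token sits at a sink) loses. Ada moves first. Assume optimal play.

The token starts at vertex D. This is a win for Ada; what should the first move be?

Move to G.

Classify positions by backward induction: terminal positions (no move available) are L. From any other position, the mover wins iff some move reaches an L.
Every edge goes from a vertex to one that appears earlier in the order G, A, C, B, E, D, F, so processing vertices in that order labels each vertex after all of its successors.
G: no outgoing edge → L
A: no outgoing edge → L
C: W (go to A, an L position)
B: W (go to A, an L position)
E: W (go to A, an L position)
D: W (go to G, an L position)
F: W (go to A, an L position)
From D, the L positions reachable in one move are: G.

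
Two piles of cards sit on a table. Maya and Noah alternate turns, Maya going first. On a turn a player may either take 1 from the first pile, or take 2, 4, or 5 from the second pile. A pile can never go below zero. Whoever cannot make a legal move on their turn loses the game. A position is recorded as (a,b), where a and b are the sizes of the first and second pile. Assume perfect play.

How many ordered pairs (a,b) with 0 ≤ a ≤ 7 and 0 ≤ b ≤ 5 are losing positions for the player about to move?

Compute win/loss labels from the base case upward. A position with no move is L. Any other position is W if it can reach an L in one move, else L.
Every move lowers a or b (never raises either), so fill the grid row by row in increasing a, and left to right within a row: each cell's successors are then already labelled.
      b=0  b=1  b=2  b=3  b=4  b=5
a=0:    L    L    W    W    W    W
a=1:    W    W    L    L    W    W
a=2:    L    L    W    W    W    W
a=3:    W    W    L    L    W    W
a=4:    L    L    W    W    W    W
a=5:    W    W    L    L    W    W
a=6:    L    L    W    W    W    W
a=7:    W    W    L    L    W    W
Cells with no legal move (terminal, hence L): (0,0), (0,1).
The remaining L cells, each justified by listing all of its moves:
(1,2): only reaches (0,2)(W), (1,0)(W), all W → L
(1,3): only reaches (0,3)(W), (1,1)(W), all W → L
(2,0): only reaches (1,0)(W), which is W → L
(2,1): only reaches (1,1)(W), which is W → L
(3,2): only reaches (2,2)(W), (3,0)(W), all W → L
(3,3): only reaches (2,3)(W), (3,1)(W), all W → L
(4,0): only reaches (3,0)(W), which is W → L
(4,1): only reaches (3,1)(W), which is W → L
(5,2): only reaches (4,2)(W), (5,0)(W), all W → L
(5,3): only reaches (4,3)(W), (5,1)(W), all W → L
(6,0): only reaches (5,0)(W), which is W → L
(6,1): only reaches (5,1)(W), which is W → L
(7,2): only reaches (6,2)(W), (7,0)(W), all W → L
(7,3): only reaches (6,3)(W), (7,1)(W), all W → L
Every other cell has at least one move into one of the L cells above, so it is W.
L cells per row: a=0: 2, a=1: 2, a=2: 2, a=3: 2, a=4: 2, a=5: 2, a=6: 2, a=7: 2; total 16.

16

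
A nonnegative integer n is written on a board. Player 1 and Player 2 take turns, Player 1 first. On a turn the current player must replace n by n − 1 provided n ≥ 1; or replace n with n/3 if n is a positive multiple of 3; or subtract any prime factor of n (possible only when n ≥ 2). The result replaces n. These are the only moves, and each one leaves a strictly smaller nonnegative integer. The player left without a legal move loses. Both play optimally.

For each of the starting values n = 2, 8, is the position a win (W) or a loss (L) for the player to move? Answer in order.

Classify positions by backward induction: terminal positions (no move available) are L. From any other position, the mover wins iff some move reaches an L.
n=0: no move → L
n=1: can move to 0, which is L ⇒ W
n=2: can move to 0, which is L ⇒ W
n=3: can move to 0, which is L ⇒ W
n=4: moves to 2(W), 3(W); every one is W ⇒ L
n=5: can move to 0, which is L ⇒ W
n=6: can move to 4, which is L ⇒ W
n=7: can move to 0, which is L ⇒ W
n=8: moves to 6(W), 7(W); every one is W ⇒ L

2: W, 8: L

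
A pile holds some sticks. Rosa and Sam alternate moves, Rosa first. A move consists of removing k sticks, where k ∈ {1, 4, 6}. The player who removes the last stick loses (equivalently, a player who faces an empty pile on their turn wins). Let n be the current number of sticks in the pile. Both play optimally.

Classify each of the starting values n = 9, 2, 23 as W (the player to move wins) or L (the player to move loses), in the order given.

Work bottom-up. With no move the player to move wins. Otherwise the position is W if at least one move leads to an L position for the opponent, and L if every move leads to a W.
n=0: no move; the opponent has just taken the last stick and therefore loses → W
n=1: →0(W) only, which is W, so L
n=2: →1(L), so W
n=3: →2(W) only, which is W, so L
n=4: →3(L), so W
n=5: →1(L), so W
n=6: →5(W), 2(W), 0(W) — all W, so L
n=7: →6(L), so W
n=8: →7(W), 4(W), 2(W) — all W, so L
n=9: →8(L), so W
n=10: →6(L), so W
n=11: →10(W), 7(W), 5(W) — all W, so L
n=12: →11(L), so W
n=13: →12(W), 9(W), 7(W) — all W, so L
n=14: →13(L), so W
n=15: →11(L), so W
n=16: →15(W), 12(W), 10(W) — all W, so L
n=17: →16(L), so W
n=18: →17(W), 14(W), 12(W) — all W, so L
n=19: →18(L), so W
n=20: →16(L), so W
n=21: →20(W), 17(W), 15(W) — all W, so L
n=22: →21(L), so W
n=23: →22(W), 19(W), 17(W) — all W, so L

9: W, 2: W, 23: L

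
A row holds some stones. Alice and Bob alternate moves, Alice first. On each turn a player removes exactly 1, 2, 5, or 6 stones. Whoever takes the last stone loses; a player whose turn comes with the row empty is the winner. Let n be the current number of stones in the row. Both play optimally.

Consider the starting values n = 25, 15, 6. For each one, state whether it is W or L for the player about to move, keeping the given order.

Label each position W (a win for the player to move) or L (a loss). A position with no legal move is W; any other position is W exactly when some move reaches an L, and L when every move reaches a W.
n=0: no move; the opponent has just taken the last stone and therefore loses → W
n=1: L (sole option 0(W) is W)
n=2: W (go to 1, an L position)
n=3: W (go to 1, an L position)
n=4: L (options 3(W), 2(W) are all W)
n=5: W (go to 4, an L position)
n=6: W (go to 4, an L position)
n=7: W (go to 1, an L position)
n=8: L (options 7(W), 6(W), 3(W), 2(W) are all W)
n=9: W (go to 8, an L position)
n=10: W (go to 8, an L position)
n=11: L (options 10(W), 9(W), 6(W), 5(W) are all W)
n=12: W (go to 11, an L position)
n=13: W (go to 11, an L position)
n=14: W (go to 8, an L position)
n=15: L (options 14(W), 13(W), 10(W), 9(W) are all W)
n=16: W (go to 15, an L position)
n=17: W (go to 15, an L position)
n=18: L (options 17(W), 16(W), 13(W), 12(W) are all W)
n=19: W (go to 18, an L position)
n=20: W (go to 18, an L position)
n=21: W (go to 15, an L position)
n=22: L (options 21(W), 20(W), 17(W), 16(W) are all W)
n=23: W (go to 22, an L position)
n=24: W (go to 22, an L position)
n=25: L (options 24(W), 23(W), 20(W), 19(W) are all W)

25: L, 15: L, 6: W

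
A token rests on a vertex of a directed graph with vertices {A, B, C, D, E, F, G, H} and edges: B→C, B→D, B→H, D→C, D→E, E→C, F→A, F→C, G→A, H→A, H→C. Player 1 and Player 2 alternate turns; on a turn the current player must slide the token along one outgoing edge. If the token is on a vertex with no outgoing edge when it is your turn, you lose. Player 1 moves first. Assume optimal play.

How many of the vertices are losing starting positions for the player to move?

Positions with no move are L. A position that does have a move is losing for the player to move precisely when every available move leads to a winning position for the opponent. Fill in the labels:
Every edge goes from a vertex to one that appears earlier in the order A, C, F, E, H, G, D, B, so processing vertices in that order labels each vertex after all of its successors.
A: no outgoing edge → L
C: no outgoing edge → L
F: W (go to C, an L position)
E: W (go to C, an L position)
H: W (go to C, an L position)
G: W (go to A, an L position)
D: W (go to C, an L position)
B: W (go to C, an L position)
The L vertices are A, C; that is 2 in all.

2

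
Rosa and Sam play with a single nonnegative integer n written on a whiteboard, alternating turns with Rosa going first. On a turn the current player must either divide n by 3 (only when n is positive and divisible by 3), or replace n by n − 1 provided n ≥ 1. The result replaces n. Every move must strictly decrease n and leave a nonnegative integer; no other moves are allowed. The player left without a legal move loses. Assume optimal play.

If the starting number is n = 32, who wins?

Sam wins.

Use the standard recursion: the mover loses at a terminal position; elsewhere, the mover wins exactly when some move hands the opponent an L position.
n=0: no move → L
n=1: reaches L-position 0 → W
n=2: only reaches 1(W), which is W → L
n=3: reaches L-position 2 → W
n=4: only reaches 3(W), which is W → L
n=5: reaches L-position 4 → W
n=6: reaches L-position 2 → W
n=7: only reaches 6(W), which is W → L
n=8: reaches L-position 7 → W
n=9: only reaches 3(W), 8(W), all W → L
n=10: reaches L-position 9 → W
n=11: only reaches 10(W), which is W → L
n=12: reaches L-position 4 → W
n=13: only reaches 12(W), which is W → L
n=14: reaches L-position 13 → W
n=15: only reaches 5(W), 14(W), all W → L
n=16: reaches L-position 15 → W
n=17: only reaches 16(W), which is W → L
n=18: reaches L-position 17 → W
n=19: only reaches 18(W), which is W → L
n=20: reaches L-position 19 → W
n=21: reaches L-position 7 → W
n=22: only reaches 21(W), which is W → L
n=23: reaches L-position 22 → W
n=24: only reaches 8(W), 23(W), all W → L
n=25: reaches L-position 24 → W
n=26: only reaches 25(W), which is W → L
n=27: reaches L-position 9 → W
n=28: only reaches 27(W), which is W → L
n=29: reaches L-position 28 → W
n=30: only reaches 10(W), 29(W), all W → L
n=31: reaches L-position 30 → W
n=32: only reaches 31(W), which is W → L
The starting position 32 is L: whatever Rosa does, the opponent receives a W position.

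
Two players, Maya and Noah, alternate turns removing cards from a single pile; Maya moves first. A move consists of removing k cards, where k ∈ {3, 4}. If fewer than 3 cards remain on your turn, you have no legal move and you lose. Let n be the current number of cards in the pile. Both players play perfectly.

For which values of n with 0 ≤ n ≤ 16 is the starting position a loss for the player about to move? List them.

0, 1, 2, 7, 8, 9, 14, 15, 16

Classify positions by backward induction: terminal positions (no move available) are L. From any other position, the mover wins iff some move reaches an L.
n=0: no move → L
n=1: no move → L
n=2: no move → L
n=3: reaches L-position 0 → W
n=4: reaches L-position 1 → W
n=5: reaches L-position 2 → W
n=6: reaches L-position 2 → W
n=7: only reaches 4(W), 3(W), all W → L
n=8: only reaches 5(W), 4(W), all W → L
n=9: only reaches 6(W), 5(W), all W → L
n=10: reaches L-position 7 → W
n=11: reaches L-position 8 → W
n=12: reaches L-position 9 → W
n=13: reaches L-position 9 → W
n=14: only reaches 11(W), 10(W), all W → L
n=15: only reaches 12(W), 11(W), all W → L
n=16: only reaches 13(W), 12(W), all W → L
The losing starting values of n are exactly the entries labelled L in this table (9 of them).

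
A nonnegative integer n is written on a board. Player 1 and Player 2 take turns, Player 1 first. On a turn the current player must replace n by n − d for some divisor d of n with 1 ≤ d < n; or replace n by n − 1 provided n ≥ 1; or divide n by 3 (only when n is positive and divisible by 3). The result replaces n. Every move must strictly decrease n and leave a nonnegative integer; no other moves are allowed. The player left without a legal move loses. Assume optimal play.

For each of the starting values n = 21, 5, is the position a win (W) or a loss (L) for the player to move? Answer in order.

21: W, 5: L

Classify positions by backward induction: terminal positions (no move available) are L. From any other position, the mover wins iff some move reaches an L.
n=0: no move → L
n=1: →0(L), so W
n=2: →1(W) only, which is W, so L
n=3: →2(L), so W
n=4: →2(L), so W
n=5: →4(W) only, which is W, so L
n=6: →2(L), so W
n=7: →6(W) only, which is W, so L
n=8: →7(L), so W
n=9: →3(W), 6(W), 8(W) — all W, so L
n=10: →5(L), so W
n=11: →10(W) only, which is W, so L
n=12: →9(L), so W
n=13: →12(W) only, which is W, so L
n=14: →7(L), so W
n=15: →5(L), so W
n=16: →8(W), 12(W), 14(W), 15(W) — all W, so L
n=17: →16(L), so W
n=18: →9(L), so W
n=19: →18(W) only, which is W, so L
n=20: →16(L), so W
n=21: →7(L), so W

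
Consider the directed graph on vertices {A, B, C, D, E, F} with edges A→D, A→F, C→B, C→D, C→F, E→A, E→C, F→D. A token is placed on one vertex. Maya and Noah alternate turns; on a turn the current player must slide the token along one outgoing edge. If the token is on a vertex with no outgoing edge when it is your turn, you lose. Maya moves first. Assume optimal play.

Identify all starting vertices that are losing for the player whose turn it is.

B, D, E

Work bottom-up. With no move the player to move loses. Otherwise the position is W if at least one move leads to an L position for the opponent, and L if every move leads to a W.
Every edge goes from a vertex to one that appears earlier in the order B, D, F, C, A, E, so processing vertices in that order labels each vertex after all of its successors.
B: no outgoing edge → L
D: no outgoing edge → L
F: W (go to D, an L position)
C: W (go to D, an L position)
A: W (go to D, an L position)
E: L (options A(W), C(W) are all W)
The losing starting vertices are exactly the entries labelled L in this table (3 of them).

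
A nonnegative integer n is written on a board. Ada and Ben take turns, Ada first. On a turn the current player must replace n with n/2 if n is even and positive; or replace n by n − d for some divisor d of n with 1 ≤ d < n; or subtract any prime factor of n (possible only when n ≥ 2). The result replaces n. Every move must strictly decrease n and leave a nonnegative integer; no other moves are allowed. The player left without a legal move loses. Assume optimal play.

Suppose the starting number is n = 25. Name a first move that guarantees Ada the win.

Move to 20.

Classify positions by backward induction: terminal positions (no move available) are L. From any other position, the mover wins iff some move reaches an L.
n=0: no move → L
n=1: no move → L
n=2: →0(L), so W
n=3: →0(L), so W
n=4: →2(W), 3(W) — all W, so L
n=5: →0(L), so W
n=6: →4(L), so W
n=7: →0(L), so W
n=8: →4(L), so W
n=9: →6(W), 8(W) — all W, so L
n=10: →9(L), so W
n=11: →0(L), so W
n=12: →9(L), so W
n=13: →0(L), so W
n=14: →7(W), 12(W), 13(W) — all W, so L
n=15: →14(L), so W
n=16: →14(L), so W
n=17: →0(L), so W
n=18: →9(L), so W
n=19: →0(L), so W
n=20: →10(W), 15(W), 16(W), 18(W), 19(W) — all W, so L
n=21: →14(L), so W
n=22: →20(L), so W
n=23: →0(L), so W
n=24: →20(L), so W
n=25: →20(L), so W
From 25, the L positions reachable in one move are: 20.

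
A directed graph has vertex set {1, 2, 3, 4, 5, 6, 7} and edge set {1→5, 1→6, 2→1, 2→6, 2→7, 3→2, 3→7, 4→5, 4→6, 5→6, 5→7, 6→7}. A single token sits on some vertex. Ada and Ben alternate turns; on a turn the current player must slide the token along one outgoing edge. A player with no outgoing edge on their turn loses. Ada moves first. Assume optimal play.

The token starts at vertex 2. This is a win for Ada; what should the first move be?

Compute win/loss labels from the base case upward. A position with no move is L. Any other position is W if it can reach an L in one move, else L.
Every edge goes from a vertex to one that appears earlier in the order 7, 6, 5, 4, 1, 2, 3, so processing vertices in that order labels each vertex after all of its successors.
7: no outgoing edge → L
6: W (go to 7, an L position)
5: W (go to 7, an L position)
4: L (options 5(W), 6(W) are all W)
1: L (options 5(W), 6(W) are all W)
2: W (go to 1, an L position)
3: W (go to 7, an L position)
From 2, the L positions reachable in one move are: 1, 7. Any move reaching one of these is winning.

Move to 1.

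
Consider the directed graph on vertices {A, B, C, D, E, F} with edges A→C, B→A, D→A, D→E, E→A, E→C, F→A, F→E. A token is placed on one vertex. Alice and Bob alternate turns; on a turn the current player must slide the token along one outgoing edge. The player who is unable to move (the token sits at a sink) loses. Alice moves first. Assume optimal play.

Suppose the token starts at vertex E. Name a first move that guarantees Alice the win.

Positions with no move are L. A position that does have a move is losing for the player to move precisely when every available move leads to a winning position for the opponent. Fill in the labels:
Every edge goes from a vertex to one that appears earlier in the order C, A, E, B, D, F, so processing vertices in that order labels each vertex after all of its successors.
C: no outgoing edge → L
A: reaches L-position C → W
E: reaches L-position C → W
B: only reaches A(W), which is W → L
D: only reaches E(W), A(W), all W → L
F: only reaches E(W), A(W), all W → L
From E, the L positions reachable in one move are: C.

Move to C.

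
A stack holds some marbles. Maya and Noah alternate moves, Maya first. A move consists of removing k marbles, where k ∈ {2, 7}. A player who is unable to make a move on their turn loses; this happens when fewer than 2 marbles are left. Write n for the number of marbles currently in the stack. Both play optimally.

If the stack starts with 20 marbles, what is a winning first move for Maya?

Remove 2, leaving 18.

Build the W/L table. Terminal = L. A non-terminal position is W if it has a move to some L; otherwise it is L.
n=0: no move → L
n=1: no move → L
n=2: can move to 0, which is L ⇒ W
n=3: can move to 1, which is L ⇒ W
n=4: the only move is to 2(W), a W ⇒ L
n=5: the only move is to 3(W), a W ⇒ L
n=6: can move to 4, which is L ⇒ W
n=7: can move to 5, which is L ⇒ W
n=8: can move to 1, which is L ⇒ W
n=9: moves to 7(W), 2(W); every one is W ⇒ L
n=10: moves to 8(W), 3(W); every one is W ⇒ L
n=11: can move to 9, which is L ⇒ W
n=12: can move to 10, which is L ⇒ W
n=13: moves to 11(W), 6(W); every one is W ⇒ L
n=14: moves to 12(W), 7(W); every one is W ⇒ L
n=15: can move to 13, which is L ⇒ W
n=16: can move to 14, which is L ⇒ W
n=17: can move to 10, which is L ⇒ W
n=18: moves to 16(W), 11(W); every one is W ⇒ L
n=19: moves to 17(W), 12(W); every one is W ⇒ L
n=20: can move to 18, which is L ⇒ W
From 20, the L positions reachable in one move are: 18, 13. Any move reaching one of these is winning.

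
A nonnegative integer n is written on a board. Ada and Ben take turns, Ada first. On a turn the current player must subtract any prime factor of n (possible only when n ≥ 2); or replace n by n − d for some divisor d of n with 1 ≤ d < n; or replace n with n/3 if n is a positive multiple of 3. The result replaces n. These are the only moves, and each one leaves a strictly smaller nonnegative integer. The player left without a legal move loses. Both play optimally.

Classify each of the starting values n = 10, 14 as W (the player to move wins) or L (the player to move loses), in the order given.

Positions with no move are L. A position that does have a move is losing for the player to move precisely when every available move leads to a winning position for the opponent. Fill in the labels:
n=0: no move → L
n=1: no move → L
n=2: reaches L-position 0 → W
n=3: reaches L-position 0 → W
n=4: only reaches 2(W), 3(W), all W → L
n=5: reaches L-position 0 → W
n=6: reaches L-position 4 → W
n=7: reaches L-position 0 → W
n=8: reaches L-position 4 → W
n=9: only reaches 3(W), 6(W), 8(W), all W → L
n=10: reaches L-position 9 → W
n=11: reaches L-position 0 → W
n=12: reaches L-position 4 → W
n=13: reaches L-position 0 → W
n=14: only reaches 7(W), 12(W), 13(W), all W → L

10: W, 14: L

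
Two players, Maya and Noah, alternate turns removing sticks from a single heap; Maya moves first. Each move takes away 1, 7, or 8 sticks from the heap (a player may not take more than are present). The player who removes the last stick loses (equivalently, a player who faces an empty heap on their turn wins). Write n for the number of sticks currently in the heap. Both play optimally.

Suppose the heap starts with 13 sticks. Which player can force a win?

Build the W/L table. Terminal = W. A non-terminal position is W if it has a move to some L; otherwise it is L.
n=0: no move; the opponent has just taken the last stick and therefore loses → W
n=1: the only move is to 0(W), a W ⇒ L
n=2: can move to 1, which is L ⇒ W
n=3: the only move is to 2(W), a W ⇒ L
n=4: can move to 3, which is L ⇒ W
n=5: the only move is to 4(W), a W ⇒ L
n=6: can move to 5, which is L ⇒ W
n=7: moves to 6(W), 0(W); every one is W ⇒ L
n=8: can move to 7, which is L ⇒ W
n=9: can move to 1, which is L ⇒ W
n=10: can move to 3, which is L ⇒ W
n=11: can move to 3, which is L ⇒ W
n=12: can move to 5, which is L ⇒ W
n=13: can move to 5, which is L ⇒ W
The starting position 13 is W: Maya should remove 8, leaving 5, handing over an L position.

Maya wins.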